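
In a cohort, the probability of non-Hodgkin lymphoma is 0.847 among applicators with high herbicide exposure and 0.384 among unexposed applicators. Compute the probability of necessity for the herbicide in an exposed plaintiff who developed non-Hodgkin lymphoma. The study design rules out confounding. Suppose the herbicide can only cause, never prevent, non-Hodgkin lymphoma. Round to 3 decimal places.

PN ≈ 0.547

Let p₁ = 0.847, p₀ = 0.384.
Under exogeneity and monotonicity, PN = (p₁ − p₀) / p₁.
PN = (0.847 − 0.384) / 0.847 = 0.463 / 0.847 ≈ 0.5466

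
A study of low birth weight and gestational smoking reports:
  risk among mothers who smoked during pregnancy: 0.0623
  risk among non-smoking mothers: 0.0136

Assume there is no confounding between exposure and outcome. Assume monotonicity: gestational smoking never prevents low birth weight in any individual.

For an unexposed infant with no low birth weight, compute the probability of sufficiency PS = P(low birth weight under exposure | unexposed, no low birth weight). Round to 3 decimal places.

Let p₁ = 0.0623, p₀ = 0.0136.
Under exogeneity and monotonicity, PS = (p₁ − p₀) / (1 − p₀).
PS = (0.0623 − 0.0136) / (1 − 0.0136) = 0.0487 / 0.9864 ≈ 0.0494

PS ≈ 0.049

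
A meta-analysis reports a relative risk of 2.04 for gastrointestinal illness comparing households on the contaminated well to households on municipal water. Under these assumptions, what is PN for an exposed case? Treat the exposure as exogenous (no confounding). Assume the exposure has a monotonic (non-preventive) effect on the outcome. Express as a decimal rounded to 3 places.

Under exogeneity and monotonicity, PN = (RR − 1) / RR = 1 − 1/RR.
PN = (2.04 − 1) / 2.04 = 1.04 / 2.04 ≈ 0.5098

PN ≈ 0.510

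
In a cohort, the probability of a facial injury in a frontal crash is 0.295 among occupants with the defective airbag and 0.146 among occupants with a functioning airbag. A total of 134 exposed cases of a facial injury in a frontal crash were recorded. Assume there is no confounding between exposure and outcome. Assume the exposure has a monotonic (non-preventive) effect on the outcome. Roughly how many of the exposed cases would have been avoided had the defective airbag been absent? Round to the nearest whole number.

about 68 cases

Let p₁ = 0.295, p₀ = 0.146.
PN = (p₁ − p₀)/p₁ = (0.295 − 0.146) / 0.295 ≈ 0.50508.
Attributable cases ≈ PN × (exposed cases) = 0.50508 × 134 ≈ 67.68.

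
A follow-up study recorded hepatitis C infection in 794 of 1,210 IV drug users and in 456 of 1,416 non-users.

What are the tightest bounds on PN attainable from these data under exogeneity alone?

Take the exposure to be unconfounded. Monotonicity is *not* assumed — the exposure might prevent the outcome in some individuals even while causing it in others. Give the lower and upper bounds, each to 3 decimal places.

p₁ = P(outcome | exposed) = 794/1210 = 0.6562
p₀ = P(outcome | unexposed) = 456/1416 = 0.32203
Under exogeneity alone the bounds on PN are max{0,(p₁−p₀)/p₁} ≤ PN ≤ min{1,(1−p₀)/p₁}.
  lower = (p₁ − p₀)/p₁ = 0.33416 / 0.6562 ≈ 0.5092
  upper = min{1, (1 − p₀)/p₁} = 0.67797 / 0.6562 ≈ 1.0332 → capped at 1

0.509 ≤ PN ≤ 1.000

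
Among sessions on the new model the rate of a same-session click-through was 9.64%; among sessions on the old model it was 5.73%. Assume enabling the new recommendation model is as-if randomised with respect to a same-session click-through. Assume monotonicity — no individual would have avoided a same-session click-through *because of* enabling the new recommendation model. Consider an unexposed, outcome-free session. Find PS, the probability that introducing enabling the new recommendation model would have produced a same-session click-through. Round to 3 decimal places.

p₁ = 0.0964, p₀ = 0.0573.
Under exogeneity and monotonicity, PS = (p₁ − p₀) / (1 − p₀).
PS = (0.0964 − 0.0573) / (1 − 0.0573) = 0.0391 / 0.9427 ≈ 0.0415

PS ≈ 0.041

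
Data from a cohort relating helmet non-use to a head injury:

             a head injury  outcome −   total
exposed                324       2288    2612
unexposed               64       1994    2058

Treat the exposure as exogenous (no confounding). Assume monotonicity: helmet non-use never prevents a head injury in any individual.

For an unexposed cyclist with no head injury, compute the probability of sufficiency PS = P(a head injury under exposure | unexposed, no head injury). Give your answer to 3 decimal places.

PS ≈ 0.096

p₁ = P(outcome | exposed) = 324/2612 = 0.12404
p₀ = P(outcome | unexposed) = 64/2058 = 0.031098
Under exogeneity and monotonicity, PS = (p₁ − p₀)/(1 − p₀).
PS = (0.12404 − 0.031098) / 0.9689 ≈ 0.0959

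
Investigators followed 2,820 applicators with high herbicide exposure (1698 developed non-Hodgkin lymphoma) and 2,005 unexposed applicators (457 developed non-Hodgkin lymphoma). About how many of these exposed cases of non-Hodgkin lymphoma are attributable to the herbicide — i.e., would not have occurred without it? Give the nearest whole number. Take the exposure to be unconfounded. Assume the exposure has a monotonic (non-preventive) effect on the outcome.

about 1055 cases

p₁ = P(outcome | exposed) = 1698/2820 = 0.60213
p₀ = P(outcome | unexposed) = 457/2005 = 0.22793
PN = (p₁ − p₀)/p₁ = (0.60213 − 0.22793) / 0.60213 ≈ 0.62146.
Attributable cases ≈ PN × (exposed cases) = 0.62146 × 1698 ≈ 1055.24.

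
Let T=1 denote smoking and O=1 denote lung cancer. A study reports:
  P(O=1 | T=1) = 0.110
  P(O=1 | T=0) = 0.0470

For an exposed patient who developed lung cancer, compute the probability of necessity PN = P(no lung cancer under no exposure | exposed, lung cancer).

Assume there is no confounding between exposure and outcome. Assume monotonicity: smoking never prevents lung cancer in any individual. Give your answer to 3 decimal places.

PN ≈ 0.573

Let p₁ = 0.11, p₀ = 0.047.
Under exogeneity and monotonicity, PN = (p₁ − p₀) / p₁.
PN = (0.11 − 0.047) / 0.11 = 0.063 / 0.11 ≈ 0.5727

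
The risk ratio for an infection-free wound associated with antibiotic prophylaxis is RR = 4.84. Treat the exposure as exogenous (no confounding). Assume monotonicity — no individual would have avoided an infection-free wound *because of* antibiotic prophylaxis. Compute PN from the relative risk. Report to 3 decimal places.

Under exogeneity and monotonicity, PN = (RR − 1) / RR = 1 − 1/RR.
PN = (4.84 − 1) / 4.84 = 3.84 / 4.84 ≈ 0.7934

PN ≈ 0.793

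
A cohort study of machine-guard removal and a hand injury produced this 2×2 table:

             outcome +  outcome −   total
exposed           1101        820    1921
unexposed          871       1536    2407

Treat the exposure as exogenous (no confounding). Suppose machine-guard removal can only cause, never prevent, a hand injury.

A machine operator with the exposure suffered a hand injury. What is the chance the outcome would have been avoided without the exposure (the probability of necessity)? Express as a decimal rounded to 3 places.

p₁ = P(outcome | exposed) = 1101/1921 = 0.57314
p₀ = P(outcome | unexposed) = 871/2407 = 0.36186
Under exogeneity and monotonicity, PN = (p₁ − p₀)/p₁.
PN = (0.57314 − 0.36186) / 0.57314 ≈ 0.3686

PN ≈ 0.369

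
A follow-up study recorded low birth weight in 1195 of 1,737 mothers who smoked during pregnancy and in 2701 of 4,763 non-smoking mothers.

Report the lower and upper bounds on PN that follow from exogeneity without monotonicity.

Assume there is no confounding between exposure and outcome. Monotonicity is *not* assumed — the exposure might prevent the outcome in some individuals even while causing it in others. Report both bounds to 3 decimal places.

0.176 ≤ PN ≤ 0.629

p₁ = P(outcome | exposed) = 1195/1737 = 0.68797
p₀ = P(outcome | unexposed) = 2701/4763 = 0.56708
Under exogeneity alone the bounds on PN are max{0,(p₁−p₀)/p₁} ≤ PN ≤ min{1,(1−p₀)/p₁}.
  lower = (p₁ − p₀)/p₁ = 0.12089 / 0.68797 ≈ 0.1757
  upper = min{1, (1 − p₀)/p₁} = 0.43292 / 0.68797 ≈ 0.6293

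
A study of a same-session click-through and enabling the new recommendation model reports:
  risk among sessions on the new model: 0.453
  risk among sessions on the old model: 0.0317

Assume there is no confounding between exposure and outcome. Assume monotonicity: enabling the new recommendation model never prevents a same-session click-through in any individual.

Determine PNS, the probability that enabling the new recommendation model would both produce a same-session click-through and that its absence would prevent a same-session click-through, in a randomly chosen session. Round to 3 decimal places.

Let p₁ = 0.453, p₀ = 0.0317.
Under exogeneity and monotonicity, PNS = p₁ − p₀.
PNS = 0.453 − 0.0317 = 0.4213

PNS ≈ 0.421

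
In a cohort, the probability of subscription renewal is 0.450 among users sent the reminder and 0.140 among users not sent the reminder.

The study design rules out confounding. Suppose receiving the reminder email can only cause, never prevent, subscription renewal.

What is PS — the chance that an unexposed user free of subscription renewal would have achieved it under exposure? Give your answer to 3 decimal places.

Let p₁ = 0.45, p₀ = 0.14.
Under exogeneity and monotonicity, PS = (p₁ − p₀) / (1 − p₀).
PS = (0.45 − 0.14) / (1 − 0.14) = 0.31 / 0.86 ≈ 0.3605

PS ≈ 0.360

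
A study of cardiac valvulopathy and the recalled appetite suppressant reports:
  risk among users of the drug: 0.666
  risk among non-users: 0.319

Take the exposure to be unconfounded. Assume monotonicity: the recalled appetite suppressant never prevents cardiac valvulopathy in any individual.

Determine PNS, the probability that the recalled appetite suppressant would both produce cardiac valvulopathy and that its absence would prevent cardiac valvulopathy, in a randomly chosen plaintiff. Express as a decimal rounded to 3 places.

PNS ≈ 0.347

Let p₁ = 0.666, p₀ = 0.319.
Under exogeneity and monotonicity, PNS = p₁ − p₀.
PNS = 0.666 − 0.319 = 0.347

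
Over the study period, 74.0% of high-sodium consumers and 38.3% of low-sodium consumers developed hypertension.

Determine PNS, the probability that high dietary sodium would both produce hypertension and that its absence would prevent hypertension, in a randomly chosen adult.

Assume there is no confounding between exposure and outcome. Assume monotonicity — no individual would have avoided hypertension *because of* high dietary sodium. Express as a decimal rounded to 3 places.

PNS ≈ 0.357

p₁ = 0.74, p₀ = 0.383.
Under exogeneity and monotonicity, PNS = p₁ − p₀.
PNS = 0.74 − 0.383 = 0.357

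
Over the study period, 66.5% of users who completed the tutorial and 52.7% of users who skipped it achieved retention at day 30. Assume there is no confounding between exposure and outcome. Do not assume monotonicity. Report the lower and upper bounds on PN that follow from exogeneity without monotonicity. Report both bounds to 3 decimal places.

0.208 ≤ PN ≤ 0.711

p₁ = 0.665, p₀ = 0.527.
Under exogeneity alone the bounds on PN are max{0,(p₁−p₀)/p₁} ≤ PN ≤ min{1,(1−p₀)/p₁}.
  lower = (p₁ − p₀)/p₁ = 0.138 / 0.665 ≈ 0.2075
  upper = min{1, (1 − p₀)/p₁} = 0.473 / 0.665 ≈ 0.7113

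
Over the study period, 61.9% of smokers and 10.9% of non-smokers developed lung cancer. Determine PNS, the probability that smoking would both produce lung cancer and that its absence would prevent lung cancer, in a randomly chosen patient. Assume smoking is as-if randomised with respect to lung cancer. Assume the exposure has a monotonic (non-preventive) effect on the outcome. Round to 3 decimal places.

PNS ≈ 0.510

p₁ = 0.619, p₀ = 0.109.
Under exogeneity and monotonicity, PNS = p₁ − p₀.
PNS = 0.619 − 0.109 = 0.51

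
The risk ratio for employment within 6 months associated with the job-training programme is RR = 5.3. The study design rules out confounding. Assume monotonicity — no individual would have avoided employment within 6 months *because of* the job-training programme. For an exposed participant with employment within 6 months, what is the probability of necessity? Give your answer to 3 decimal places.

Under exogeneity and monotonicity, PN = (RR − 1) / RR = 1 − 1/RR.
PN = (5.3 − 1) / 5.3 = 4.3 / 5.3 ≈ 0.8113

PN ≈ 0.811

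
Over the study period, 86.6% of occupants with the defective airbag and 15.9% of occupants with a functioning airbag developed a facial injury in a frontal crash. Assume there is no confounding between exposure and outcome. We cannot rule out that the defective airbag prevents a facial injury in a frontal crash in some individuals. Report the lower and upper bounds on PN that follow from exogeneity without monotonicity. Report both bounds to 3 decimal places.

0.816 ≤ PN ≤ 0.971

p₁ = 0.866, p₀ = 0.159.
Under exogeneity alone the bounds on PN are max{0,(p₁−p₀)/p₁} ≤ PN ≤ min{1,(1−p₀)/p₁}.
  lower = (p₁ − p₀)/p₁ = 0.707 / 0.866 ≈ 0.8164
  upper = min{1, (1 − p₀)/p₁} = 0.841 / 0.866 ≈ 0.9711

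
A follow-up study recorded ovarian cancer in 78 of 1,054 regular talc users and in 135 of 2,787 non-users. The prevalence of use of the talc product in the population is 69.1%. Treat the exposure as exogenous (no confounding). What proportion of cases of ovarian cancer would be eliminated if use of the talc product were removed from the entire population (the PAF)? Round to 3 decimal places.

PAF ≈ 0.267

p₁ = P(outcome | exposed) = 78/1054 = 0.074004
p₀ = P(outcome | unexposed) = 135/2787 = 0.048439
Overall risk P(Y=1) = π·p₁ + (1−π)·p₀ = 0.691×0.074004 + 0.309×0.048439 = 0.066104.
Under exogeneity, PAF = [P(Y=1) − p₀] / P(Y=1).
PAF = (0.066104 − 0.048439) / 0.066104 ≈ 0.2672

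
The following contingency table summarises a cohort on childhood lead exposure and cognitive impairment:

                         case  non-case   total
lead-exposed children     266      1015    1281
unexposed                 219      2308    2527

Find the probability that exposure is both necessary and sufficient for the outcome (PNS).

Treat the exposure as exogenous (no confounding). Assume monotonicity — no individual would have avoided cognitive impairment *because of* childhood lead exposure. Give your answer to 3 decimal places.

p₁ = P(outcome | exposed) = 266/1281 = 0.20765
p₀ = P(outcome | unexposed) = 219/2527 = 0.086664
Under exogeneity and monotonicity, PNS = p₁ − p₀.
PNS = 0.20765 − 0.086664 = 0.12099

PNS ≈ 0.121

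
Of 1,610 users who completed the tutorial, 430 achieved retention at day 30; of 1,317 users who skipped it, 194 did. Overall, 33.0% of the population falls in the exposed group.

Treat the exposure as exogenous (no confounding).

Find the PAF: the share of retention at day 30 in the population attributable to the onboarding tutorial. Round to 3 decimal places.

p₁ = P(outcome | exposed) = 430/1610 = 0.26708
p₀ = P(outcome | unexposed) = 194/1317 = 0.1473
Overall risk P(Y=1) = π·p₁ + (1−π)·p₀ = 0.33×0.26708 + 0.67×0.1473 = 0.18683.
Under exogeneity, PAF = [P(Y=1) − p₀] / P(Y=1).
PAF = (0.18683 − 0.1473) / 0.18683 ≈ 0.2116

PAF ≈ 0.212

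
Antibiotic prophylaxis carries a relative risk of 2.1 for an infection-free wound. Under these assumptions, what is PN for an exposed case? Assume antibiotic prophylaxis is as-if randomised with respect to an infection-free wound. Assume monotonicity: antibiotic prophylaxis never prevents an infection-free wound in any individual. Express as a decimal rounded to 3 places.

Under exogeneity and monotonicity, PN = (RR − 1) / RR = 1 − 1/RR.
PN = (2.1 − 1) / 2.1 = 1.1 / 2.1 ≈ 0.5238

PN ≈ 0.524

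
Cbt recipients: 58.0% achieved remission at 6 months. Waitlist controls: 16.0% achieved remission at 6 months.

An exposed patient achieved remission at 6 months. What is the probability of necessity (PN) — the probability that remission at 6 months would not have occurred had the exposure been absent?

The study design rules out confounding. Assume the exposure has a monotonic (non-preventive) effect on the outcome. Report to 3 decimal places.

PN ≈ 0.724

p₁ = 0.58, p₀ = 0.16.
Under exogeneity and monotonicity, PN = (p₁ − p₀) / p₁.
PN = (0.58 − 0.16) / 0.58 = 0.42 / 0.58 ≈ 0.7241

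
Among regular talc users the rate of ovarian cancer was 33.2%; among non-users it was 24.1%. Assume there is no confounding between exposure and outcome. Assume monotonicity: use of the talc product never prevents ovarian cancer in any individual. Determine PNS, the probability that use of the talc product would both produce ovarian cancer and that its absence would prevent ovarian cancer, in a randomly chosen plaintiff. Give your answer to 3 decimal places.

PNS ≈ 0.091

p₁ = 0.332, p₀ = 0.241.
Under exogeneity and monotonicity, PNS = p₁ − p₀.
PNS = 0.332 − 0.241 = 0.091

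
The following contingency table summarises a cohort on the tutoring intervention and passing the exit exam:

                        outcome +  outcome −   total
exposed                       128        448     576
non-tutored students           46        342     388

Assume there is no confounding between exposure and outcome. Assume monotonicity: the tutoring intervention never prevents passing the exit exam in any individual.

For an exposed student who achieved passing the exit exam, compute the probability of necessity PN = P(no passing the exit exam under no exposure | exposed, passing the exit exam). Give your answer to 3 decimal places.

p₁ = P(outcome | exposed) = 128/576 = 0.22222
p₀ = P(outcome | unexposed) = 46/388 = 0.11856
Under exogeneity and monotonicity, PN = (p₁ − p₀)/p₁.
PN = (0.22222 − 0.11856) / 0.22222 ≈ 0.4665

PN ≈ 0.466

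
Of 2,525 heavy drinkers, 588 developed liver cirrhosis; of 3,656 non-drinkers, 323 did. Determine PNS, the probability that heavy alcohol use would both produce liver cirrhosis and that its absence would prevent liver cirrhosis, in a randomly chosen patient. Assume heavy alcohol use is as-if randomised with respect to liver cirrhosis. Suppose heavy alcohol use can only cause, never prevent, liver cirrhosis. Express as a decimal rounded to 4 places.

PNS ≈ 0.1445

p₁ = P(outcome | exposed) = 588/2525 = 0.23287
p₀ = P(outcome | unexposed) = 323/3656 = 0.088348
Under exogeneity and monotonicity, PNS = p₁ − p₀.
PNS = 0.23287 − 0.088348 = 0.14452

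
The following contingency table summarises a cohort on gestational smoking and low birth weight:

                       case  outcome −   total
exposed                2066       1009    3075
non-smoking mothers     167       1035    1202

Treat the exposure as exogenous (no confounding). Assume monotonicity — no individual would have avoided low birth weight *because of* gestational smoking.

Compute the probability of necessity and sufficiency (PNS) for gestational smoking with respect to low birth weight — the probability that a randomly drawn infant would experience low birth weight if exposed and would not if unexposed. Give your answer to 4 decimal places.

PNS ≈ 0.5329

p₁ = P(outcome | exposed) = 2066/3075 = 0.67187
p₀ = P(outcome | unexposed) = 167/1202 = 0.13894
Under exogeneity and monotonicity, PNS = p₁ − p₀.
PNS = 0.67187 − 0.13894 = 0.53293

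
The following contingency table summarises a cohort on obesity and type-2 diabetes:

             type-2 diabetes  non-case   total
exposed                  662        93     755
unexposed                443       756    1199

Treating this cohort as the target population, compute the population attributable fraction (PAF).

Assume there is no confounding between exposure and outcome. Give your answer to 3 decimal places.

PAF ≈ 0.347

p₁ = P(outcome | exposed) = 662/755 = 0.87682
p₀ = P(outcome | unexposed) = 443/1199 = 0.36947
Exposure prevalence π = 755/1954 = 0.38639; overall risk P(Y=1) = 0.56551.
Under exogeneity, PAF = [P(Y=1) − p₀]/P(Y=1).
PAF = (0.56551 − 0.36947) / 0.56551 ≈ 0.3466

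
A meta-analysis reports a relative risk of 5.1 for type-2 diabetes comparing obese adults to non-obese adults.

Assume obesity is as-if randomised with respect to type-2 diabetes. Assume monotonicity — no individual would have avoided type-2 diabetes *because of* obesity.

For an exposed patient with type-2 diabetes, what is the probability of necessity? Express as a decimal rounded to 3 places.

PN ≈ 0.804

Under exogeneity and monotonicity, PN = (RR − 1) / RR = 1 − 1/RR.
PN = (5.1 − 1) / 5.1 = 4.1 / 5.1 ≈ 0.8039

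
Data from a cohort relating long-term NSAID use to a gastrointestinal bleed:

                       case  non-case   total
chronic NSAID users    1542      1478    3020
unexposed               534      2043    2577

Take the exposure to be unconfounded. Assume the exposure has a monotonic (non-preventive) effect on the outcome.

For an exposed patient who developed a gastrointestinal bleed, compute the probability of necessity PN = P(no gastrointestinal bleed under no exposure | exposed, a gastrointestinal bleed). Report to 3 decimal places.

PN ≈ 0.594

p₁ = P(outcome | exposed) = 1542/3020 = 0.5106
p₀ = P(outcome | unexposed) = 534/2577 = 0.20722
Under exogeneity and monotonicity, PN = (p₁ − p₀)/p₁.
PN = (0.5106 − 0.20722) / 0.5106 ≈ 0.5942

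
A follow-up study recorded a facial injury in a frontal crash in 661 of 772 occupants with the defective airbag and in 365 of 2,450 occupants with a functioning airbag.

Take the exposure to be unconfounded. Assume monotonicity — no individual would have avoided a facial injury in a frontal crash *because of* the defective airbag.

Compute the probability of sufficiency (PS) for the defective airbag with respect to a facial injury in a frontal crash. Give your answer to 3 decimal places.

p₁ = P(outcome | exposed) = 661/772 = 0.85622
p₀ = P(outcome | unexposed) = 365/2450 = 0.14898
Under exogeneity and monotonicity, PS = (p₁ − p₀) / (1 − p₀).
PS = (0.85622 − 0.14898) / (1 − 0.14898) = 0.70724 / 0.85102 ≈ 0.8310

PS ≈ 0.831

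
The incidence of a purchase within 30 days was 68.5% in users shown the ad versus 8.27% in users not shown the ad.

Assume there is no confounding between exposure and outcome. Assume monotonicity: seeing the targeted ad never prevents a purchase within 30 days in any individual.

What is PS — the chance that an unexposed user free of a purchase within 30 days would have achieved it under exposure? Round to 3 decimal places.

PS ≈ 0.657

p₁ = 0.685, p₀ = 0.0827.
Under exogeneity and monotonicity, PS = (p₁ − p₀) / (1 − p₀).
PS = (0.685 − 0.0827) / (1 − 0.0827) = 0.6023 / 0.9173 ≈ 0.6566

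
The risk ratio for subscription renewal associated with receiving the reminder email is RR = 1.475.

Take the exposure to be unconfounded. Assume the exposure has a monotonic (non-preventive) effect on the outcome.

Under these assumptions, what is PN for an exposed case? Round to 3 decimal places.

PN ≈ 0.322

Under exogeneity and monotonicity, PN = (RR − 1) / RR = 1 − 1/RR.
PN = (1.475 − 1) / 1.475 = 0.475 / 1.475 ≈ 0.3220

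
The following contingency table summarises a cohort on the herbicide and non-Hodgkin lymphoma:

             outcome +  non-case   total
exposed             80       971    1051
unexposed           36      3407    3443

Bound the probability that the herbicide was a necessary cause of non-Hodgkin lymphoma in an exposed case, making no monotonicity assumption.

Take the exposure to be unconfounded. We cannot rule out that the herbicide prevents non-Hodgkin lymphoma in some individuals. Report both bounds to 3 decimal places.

0.863 ≤ PN ≤ 1.000

p₁ = P(outcome | exposed) = 80/1051 = 0.076118
p₀ = P(outcome | unexposed) = 36/3443 = 0.010456
Under exogeneity alone the bounds on PN are max{0,(p₁−p₀)/p₁} ≤ PN ≤ min{1,(1−p₀)/p₁}.
  lower = (p₁ − p₀)/p₁ = 0.065662 / 0.076118 ≈ 0.8626
  upper = min{1, (1 − p₀)/p₁} = 0.98954 / 0.076118 ≈ 13.0001 → capped at 1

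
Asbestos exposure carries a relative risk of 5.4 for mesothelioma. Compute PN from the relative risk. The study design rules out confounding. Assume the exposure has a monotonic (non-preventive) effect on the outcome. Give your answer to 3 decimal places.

Under exogeneity and monotonicity, PN = (RR − 1) / RR = 1 − 1/RR.
PN = (5.4 − 1) / 5.4 = 4.4 / 5.4 ≈ 0.8148

PN ≈ 0.815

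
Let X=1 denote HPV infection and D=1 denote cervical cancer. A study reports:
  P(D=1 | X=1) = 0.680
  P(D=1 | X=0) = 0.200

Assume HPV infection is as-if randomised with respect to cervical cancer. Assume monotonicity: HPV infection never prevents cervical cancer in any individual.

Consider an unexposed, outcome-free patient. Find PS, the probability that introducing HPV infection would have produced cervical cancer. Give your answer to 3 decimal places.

Let p₁ = 0.68, p₀ = 0.2.
Under exogeneity and monotonicity, PS = (p₁ − p₀) / (1 − p₀).
PS = (0.68 − 0.2) / (1 − 0.2) = 0.48 / 0.8 ≈ 0.6000

PS ≈ 0.600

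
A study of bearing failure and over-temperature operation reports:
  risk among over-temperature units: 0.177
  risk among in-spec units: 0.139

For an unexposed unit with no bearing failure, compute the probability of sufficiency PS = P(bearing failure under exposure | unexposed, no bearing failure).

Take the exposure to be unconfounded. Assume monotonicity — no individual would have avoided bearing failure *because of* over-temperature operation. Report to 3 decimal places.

Let p₁ = 0.177, p₀ = 0.139.
Under exogeneity and monotonicity, PS = (p₁ − p₀) / (1 − p₀).
PS = (0.177 − 0.139) / (1 − 0.139) = 0.038 / 0.861 ≈ 0.0441

PS ≈ 0.044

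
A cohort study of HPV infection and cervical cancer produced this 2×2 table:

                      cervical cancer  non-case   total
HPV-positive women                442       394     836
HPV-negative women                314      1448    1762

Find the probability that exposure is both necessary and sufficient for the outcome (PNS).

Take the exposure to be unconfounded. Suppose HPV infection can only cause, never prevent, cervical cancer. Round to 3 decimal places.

p₁ = P(outcome | exposed) = 442/836 = 0.52871
p₀ = P(outcome | unexposed) = 314/1762 = 0.17821
Under exogeneity and monotonicity, PNS = p₁ − p₀.
PNS = 0.52871 − 0.17821 = 0.3505

PNS ≈ 0.351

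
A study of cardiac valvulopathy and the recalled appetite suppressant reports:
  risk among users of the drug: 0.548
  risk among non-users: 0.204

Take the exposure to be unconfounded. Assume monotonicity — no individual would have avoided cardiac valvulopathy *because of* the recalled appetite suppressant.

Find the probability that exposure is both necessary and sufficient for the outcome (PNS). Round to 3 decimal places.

PNS ≈ 0.344

Let p₁ = 0.548, p₀ = 0.204.
Under exogeneity and monotonicity, PNS = p₁ − p₀.
PNS = 0.548 − 0.204 = 0.344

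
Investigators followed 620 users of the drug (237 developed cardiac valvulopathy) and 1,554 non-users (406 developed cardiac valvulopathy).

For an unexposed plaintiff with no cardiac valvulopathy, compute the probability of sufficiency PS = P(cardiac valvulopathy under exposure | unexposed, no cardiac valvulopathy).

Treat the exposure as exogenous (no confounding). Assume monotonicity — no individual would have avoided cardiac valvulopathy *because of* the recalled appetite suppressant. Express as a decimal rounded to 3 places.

PS ≈ 0.164

p₁ = P(outcome | exposed) = 237/620 = 0.38226
p₀ = P(outcome | unexposed) = 406/1554 = 0.26126
Under exogeneity and monotonicity, PS = (p₁ − p₀) / (1 − p₀).
PS = (0.38226 − 0.26126) / (1 − 0.26126) = 0.121 / 0.73874 ≈ 0.1638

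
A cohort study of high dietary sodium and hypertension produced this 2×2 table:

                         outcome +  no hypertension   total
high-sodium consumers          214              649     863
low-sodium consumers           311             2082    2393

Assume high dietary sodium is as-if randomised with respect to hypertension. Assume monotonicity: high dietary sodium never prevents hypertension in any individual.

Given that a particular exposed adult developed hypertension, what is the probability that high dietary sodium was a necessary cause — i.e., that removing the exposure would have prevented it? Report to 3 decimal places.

p₁ = P(outcome | exposed) = 214/863 = 0.24797
p₀ = P(outcome | unexposed) = 311/2393 = 0.12996
Under exogeneity and monotonicity, PN = (p₁ − p₀) / p₁.
PN = (0.24797 − 0.12996) / 0.24797 = 0.11801 / 0.24797 ≈ 0.4759

PN ≈ 0.476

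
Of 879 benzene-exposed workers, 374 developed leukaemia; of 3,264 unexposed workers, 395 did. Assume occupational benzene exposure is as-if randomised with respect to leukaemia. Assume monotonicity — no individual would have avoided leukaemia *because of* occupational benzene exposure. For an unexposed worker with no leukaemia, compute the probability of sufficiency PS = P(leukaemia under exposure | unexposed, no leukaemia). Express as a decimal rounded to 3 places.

p₁ = P(outcome | exposed) = 374/879 = 0.42548
p₀ = P(outcome | unexposed) = 395/3264 = 0.12102
Under exogeneity and monotonicity, PS = (p₁ − p₀) / (1 − p₀).
PS = (0.42548 − 0.12102) / (1 − 0.12102) = 0.30447 / 0.87898 ≈ 0.3464

PS ≈ 0.346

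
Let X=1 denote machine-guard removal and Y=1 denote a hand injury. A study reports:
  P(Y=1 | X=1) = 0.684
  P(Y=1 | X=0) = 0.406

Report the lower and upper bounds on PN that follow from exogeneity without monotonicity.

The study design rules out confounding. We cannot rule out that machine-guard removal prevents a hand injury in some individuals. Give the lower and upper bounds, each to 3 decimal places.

0.406 ≤ PN ≤ 0.868

Let p₁ = 0.684, p₀ = 0.406.
Under exogeneity alone the bounds on PN are max{0,(p₁−p₀)/p₁} ≤ PN ≤ min{1,(1−p₀)/p₁}.
  lower = (p₁ − p₀)/p₁ = 0.278 / 0.684 ≈ 0.4064
  upper = min{1, (1 − p₀)/p₁} = 0.594 / 0.684 ≈ 0.8684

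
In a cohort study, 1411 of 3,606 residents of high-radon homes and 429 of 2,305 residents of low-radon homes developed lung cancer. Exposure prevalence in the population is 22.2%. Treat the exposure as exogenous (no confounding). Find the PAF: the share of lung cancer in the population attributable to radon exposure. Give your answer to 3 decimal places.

p₁ = P(outcome | exposed) = 1411/3606 = 0.39129
p₀ = P(outcome | unexposed) = 429/2305 = 0.18612
Overall risk P(Y=1) = π·p₁ + (1−π)·p₀ = 0.222×0.39129 + 0.778×0.18612 = 0.23167.
Under exogeneity, PAF = [P(Y=1) − p₀] / P(Y=1).
PAF = (0.23167 − 0.18612) / 0.23167 ≈ 0.1966

PAF ≈ 0.197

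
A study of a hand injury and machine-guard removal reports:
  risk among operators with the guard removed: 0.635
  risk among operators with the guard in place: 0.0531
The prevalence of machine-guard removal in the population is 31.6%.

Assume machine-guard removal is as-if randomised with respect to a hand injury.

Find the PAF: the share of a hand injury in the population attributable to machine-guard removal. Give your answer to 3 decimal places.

Let p₁ = 0.635, p₀ = 0.0531.
Overall risk P(Y=1) = π·p₁ + (1−π)·p₀ = 0.316×0.635 + 0.684×0.0531 = 0.23698.
Under exogeneity, PAF = [P(Y=1) − p₀] / P(Y=1).
PAF = (0.23698 − 0.0531) / 0.23698 ≈ 0.7759

PAF ≈ 0.776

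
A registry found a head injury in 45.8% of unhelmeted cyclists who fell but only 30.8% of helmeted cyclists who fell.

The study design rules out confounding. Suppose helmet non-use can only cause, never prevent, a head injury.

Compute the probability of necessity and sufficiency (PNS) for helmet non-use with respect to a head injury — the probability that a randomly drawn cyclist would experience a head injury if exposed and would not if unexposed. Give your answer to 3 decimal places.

p₁ = 0.458, p₀ = 0.308.
Under exogeneity and monotonicity, PNS = p₁ − p₀.
PNS = 0.458 − 0.308 = 0.15

PNS ≈ 0.150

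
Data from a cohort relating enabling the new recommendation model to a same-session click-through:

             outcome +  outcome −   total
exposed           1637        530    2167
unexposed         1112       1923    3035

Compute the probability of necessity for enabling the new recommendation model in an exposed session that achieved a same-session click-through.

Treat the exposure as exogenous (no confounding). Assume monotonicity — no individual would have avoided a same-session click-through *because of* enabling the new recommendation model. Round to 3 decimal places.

PN ≈ 0.515

p₁ = P(outcome | exposed) = 1637/2167 = 0.75542
p₀ = P(outcome | unexposed) = 1112/3035 = 0.36639
Under exogeneity and monotonicity, PN = (p₁ − p₀)/p₁.
PN = (0.75542 − 0.36639) / 0.75542 ≈ 0.5150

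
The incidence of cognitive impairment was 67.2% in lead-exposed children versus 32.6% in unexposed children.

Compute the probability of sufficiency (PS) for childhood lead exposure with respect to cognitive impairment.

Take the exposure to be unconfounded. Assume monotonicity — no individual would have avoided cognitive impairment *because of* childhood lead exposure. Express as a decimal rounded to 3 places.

p₁ = 0.672, p₀ = 0.326.
Under exogeneity and monotonicity, PS = (p₁ − p₀) / (1 − p₀).
PS = (0.672 − 0.326) / (1 − 0.326) = 0.346 / 0.674 ≈ 0.5134

PS ≈ 0.513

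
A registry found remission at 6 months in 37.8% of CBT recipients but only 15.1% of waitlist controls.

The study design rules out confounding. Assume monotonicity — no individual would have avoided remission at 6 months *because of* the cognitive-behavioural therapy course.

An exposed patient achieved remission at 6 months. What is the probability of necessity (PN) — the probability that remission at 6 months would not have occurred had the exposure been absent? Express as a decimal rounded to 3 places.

PN ≈ 0.601

p₁ = 0.378, p₀ = 0.151.
Under exogeneity and monotonicity, PN = (p₁ − p₀) / p₁.
PN = (0.378 − 0.151) / 0.378 = 0.227 / 0.378 ≈ 0.6005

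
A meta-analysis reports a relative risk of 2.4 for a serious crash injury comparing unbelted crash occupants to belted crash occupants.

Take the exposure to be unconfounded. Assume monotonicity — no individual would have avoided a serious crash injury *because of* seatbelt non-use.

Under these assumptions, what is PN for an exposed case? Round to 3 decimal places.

PN ≈ 0.583

Under exogeneity and monotonicity, PN = (RR − 1) / RR = 1 − 1/RR.
PN = (2.4 − 1) / 2.4 = 1.4 / 2.4 ≈ 0.5833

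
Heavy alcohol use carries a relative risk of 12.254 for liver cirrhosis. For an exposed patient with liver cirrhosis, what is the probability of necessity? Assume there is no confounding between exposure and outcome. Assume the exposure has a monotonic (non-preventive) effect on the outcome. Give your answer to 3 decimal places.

PN ≈ 0.918

Under exogeneity and monotonicity, PN = (RR − 1) / RR = 1 − 1/RR.
PN = (12.254 − 1) / 12.254 = 11.25 / 12.254 ≈ 0.9184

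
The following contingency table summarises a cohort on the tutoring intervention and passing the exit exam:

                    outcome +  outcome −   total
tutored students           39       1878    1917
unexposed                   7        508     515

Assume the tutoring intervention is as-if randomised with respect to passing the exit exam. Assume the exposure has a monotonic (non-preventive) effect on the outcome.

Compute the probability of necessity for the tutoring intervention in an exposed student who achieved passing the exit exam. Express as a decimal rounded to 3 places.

p₁ = P(outcome | exposed) = 39/1917 = 0.020344
p₀ = P(outcome | unexposed) = 7/515 = 0.013592
Under exogeneity and monotonicity, PN = (p₁ − p₀) / p₁.
PN = (0.020344 − 0.013592) / 0.020344 = 0.0067521 / 0.020344 ≈ 0.3319

PN ≈ 0.332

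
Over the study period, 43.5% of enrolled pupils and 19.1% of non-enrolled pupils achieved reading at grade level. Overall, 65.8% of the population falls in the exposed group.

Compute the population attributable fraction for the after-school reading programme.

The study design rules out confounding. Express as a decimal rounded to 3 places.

PAF ≈ 0.457

p₁ = 0.435, p₀ = 0.191.
Overall risk P(Y=1) = π·p₁ + (1−π)·p₀ = 0.658×0.435 + 0.342×0.191 = 0.35155.
Under exogeneity, PAF = [P(Y=1) − p₀] / P(Y=1).
PAF = (0.35155 − 0.191) / 0.35155 ≈ 0.4567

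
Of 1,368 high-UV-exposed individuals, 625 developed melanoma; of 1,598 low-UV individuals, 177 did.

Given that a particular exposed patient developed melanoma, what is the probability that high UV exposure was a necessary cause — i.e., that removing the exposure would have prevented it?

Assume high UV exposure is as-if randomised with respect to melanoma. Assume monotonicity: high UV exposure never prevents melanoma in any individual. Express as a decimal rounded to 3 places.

PN ≈ 0.758

p₁ = P(outcome | exposed) = 625/1368 = 0.45687
p₀ = P(outcome | unexposed) = 177/1598 = 0.11076
Under exogeneity and monotonicity, PN = (p₁ − p₀) / p₁.
PN = (0.45687 − 0.11076) / 0.45687 = 0.34611 / 0.45687 ≈ 0.7576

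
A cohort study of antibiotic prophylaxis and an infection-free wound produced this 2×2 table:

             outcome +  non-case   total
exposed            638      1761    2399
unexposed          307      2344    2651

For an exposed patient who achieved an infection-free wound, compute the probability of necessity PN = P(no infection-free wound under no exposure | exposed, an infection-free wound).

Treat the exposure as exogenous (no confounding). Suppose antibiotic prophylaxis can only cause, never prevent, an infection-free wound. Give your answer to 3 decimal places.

p₁ = P(outcome | exposed) = 638/2399 = 0.26594
p₀ = P(outcome | unexposed) = 307/2651 = 0.11581
Under exogeneity and monotonicity, PN = (p₁ − p₀) / p₁.
PN = (0.26594 − 0.11581) / 0.26594 = 0.15014 / 0.26594 ≈ 0.5646

PN ≈ 0.565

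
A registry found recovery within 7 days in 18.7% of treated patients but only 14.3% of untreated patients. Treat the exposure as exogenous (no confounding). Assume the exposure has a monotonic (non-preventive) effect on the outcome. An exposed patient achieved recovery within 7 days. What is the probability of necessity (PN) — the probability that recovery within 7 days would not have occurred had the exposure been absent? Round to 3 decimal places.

p₁ = 0.187, p₀ = 0.143.
Under exogeneity and monotonicity, PN = (p₁ − p₀) / p₁.
PN = (0.187 − 0.143) / 0.187 = 0.044 / 0.187 ≈ 0.2353

PN ≈ 0.235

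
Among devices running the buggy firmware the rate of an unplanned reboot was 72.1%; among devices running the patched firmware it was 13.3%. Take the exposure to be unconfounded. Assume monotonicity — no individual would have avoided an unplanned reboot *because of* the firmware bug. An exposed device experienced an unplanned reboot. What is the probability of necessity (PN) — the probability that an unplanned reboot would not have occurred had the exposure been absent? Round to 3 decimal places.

p₁ = 0.721, p₀ = 0.133.
Under exogeneity and monotonicity, PN = (p₁ − p₀) / p₁.
PN = (0.721 − 0.133) / 0.721 = 0.588 / 0.721 ≈ 0.8155

PN ≈ 0.816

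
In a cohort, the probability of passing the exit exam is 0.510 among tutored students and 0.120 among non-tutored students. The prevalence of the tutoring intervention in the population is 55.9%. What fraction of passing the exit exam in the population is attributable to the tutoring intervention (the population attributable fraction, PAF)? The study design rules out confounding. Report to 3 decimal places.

PAF ≈ 0.645

Let p₁ = 0.51, p₀ = 0.12.
Overall risk P(Y=1) = π·p₁ + (1−π)·p₀ = 0.559×0.51 + 0.441×0.12 = 0.33801.
Under exogeneity, PAF = [P(Y=1) − p₀] / P(Y=1).
PAF = (0.33801 − 0.12) / 0.33801 ≈ 0.6450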